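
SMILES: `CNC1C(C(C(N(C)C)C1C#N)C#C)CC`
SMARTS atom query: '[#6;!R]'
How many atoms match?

The query [#6;!R] means: carbon not in any ring.
Check the 16 heavy atoms by environment: 5× C (in 5-ring) → no; 3× N (acyclic) → no; 8× C (acyclic) → match.
That gives 8 matching atoms.

8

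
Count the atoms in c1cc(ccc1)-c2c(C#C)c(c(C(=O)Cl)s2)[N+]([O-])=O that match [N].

The query [N] means: uppercase N matches aliphatic (non-aromatic) nitrogen only.
Check the 19 heavy atoms by environment: 1× s (aromatic) → no; 10× c (aromatic) → no; 1× N (charge +1) → match; 1× O (charge -1) → no; 2× O → no; 3× C → no; 1× Cl → no.
That gives 1 matching atom.

1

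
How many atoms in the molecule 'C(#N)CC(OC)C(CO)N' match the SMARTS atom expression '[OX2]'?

The query [OX2] means: aliphatic oxygen with two total connections — ether, hydroxyl, or ester single-bond O.
Check the 10 heavy atoms by environment: 5× C (X4) → no; 1× N (X3) → no; 2× O (X2) → match; 1× C (X2) → no; 1× N (X1) → no.
That gives 2 matching atoms.

2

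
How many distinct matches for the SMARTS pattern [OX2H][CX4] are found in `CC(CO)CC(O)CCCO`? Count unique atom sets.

3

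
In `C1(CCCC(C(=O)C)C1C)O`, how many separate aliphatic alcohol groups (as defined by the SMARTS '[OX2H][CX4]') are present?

[OX2H][CX4] is the SMARTS for an aliphatic alcohol: a hydroxyl oxygen bound to an sp3 (X4) carbon.
Exactly one fragment in the molecule meets all constraints, giving 1 match.

1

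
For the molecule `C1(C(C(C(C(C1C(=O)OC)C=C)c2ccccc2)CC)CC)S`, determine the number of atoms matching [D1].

The query [D1] means: atom with exactly one heavy-atom neighbour (degree 1).
Check the 23 heavy atoms by environment: 7× C (D3) → no; 1× c (aromatic, D3) → no; 5× c (aromatic, D2) → no; 3× C (D2) → no; 4× C (D1) → match; 1× O (D1) → match; 1× O (D2) → no; 1× S (D1) → match.
Summing the matching environments: 4 + 1 + 1 = 6 matching atoms.

6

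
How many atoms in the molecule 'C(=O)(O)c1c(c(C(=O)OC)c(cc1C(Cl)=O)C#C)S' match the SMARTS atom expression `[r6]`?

6

The query [r6] means: r6 matches atoms in a six-membered ring.
Check the 19 heavy atoms by environment: 6× c (aromatic, in 6-ring) → match; 6× C (acyclic) → no; 5× O (acyclic) → no; 1× Cl (acyclic) → no; 1× S (acyclic) → no.
That gives 6 matching atoms.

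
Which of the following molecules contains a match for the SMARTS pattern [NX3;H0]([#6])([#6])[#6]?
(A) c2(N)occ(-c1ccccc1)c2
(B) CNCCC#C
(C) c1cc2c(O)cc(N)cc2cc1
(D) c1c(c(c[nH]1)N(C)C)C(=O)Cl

[NX3;H0]([#6])([#6])[#6] describes a trivalent nitrogen with no H, bonded to three carbons (a tertiary amine).
(A) has a primary amino group (-NH2) but the nitrogen has H2, not H0 with three carbons.
(B) has an N-methylamino group (-NHCH3) but the nitrogen still has one H (H1), not H0.
(C) has a primary amino group (-NH2) but the nitrogen has H2, not H0 with three carbons.
(D) contains a dimethylamino group (-N(CH3)2), which satisfies every atom and bond constraint.
So the answer is (D).

D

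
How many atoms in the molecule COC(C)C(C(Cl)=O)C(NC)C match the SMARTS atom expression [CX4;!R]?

7

The query [CX4;!R] means: aliphatic carbon with four total connections, not in a ring.
Check the 12 heavy atoms by environment: 7× C (X4, acyclic) → match; 1× N (X3, acyclic) → no; 1× O (X2, acyclic) → no; 1× C (X3, acyclic) → no; 1× O (X1, acyclic) → no; 1× Cl (X1, acyclic) → no.
That gives 7 matching atoms.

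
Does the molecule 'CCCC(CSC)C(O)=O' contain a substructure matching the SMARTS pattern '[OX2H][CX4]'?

No

The pattern [OX2H][CX4] describes a hydroxyl oxygen bound to an sp3 (X4) carbon — an aliphatic alcohol.
The closest candidate here is a carboxylic acid group (-C(=O)OH), but the -OH is on a CX3 carbonyl carbon, not a CX4 carbon. No other fragment satisfies the full query, so there is no match.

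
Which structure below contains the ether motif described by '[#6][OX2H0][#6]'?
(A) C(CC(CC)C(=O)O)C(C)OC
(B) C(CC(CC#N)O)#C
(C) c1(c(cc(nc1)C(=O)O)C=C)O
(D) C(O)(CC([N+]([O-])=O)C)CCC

[#6][OX2H0][#6] describes an aliphatic oxygen bridging two carbons with no H on the oxygen (an ether).
(A) contains a methoxy ether (-OCH3), which satisfies every atom and bond constraint.
(B) has a hydroxyl group (-OH) but the oxygen has H1, not H0 bridging two carbons.
(C) has a hydroxyl group (-OH) but the oxygen has H1, not H0 bridging two carbons.
(D) has a hydroxyl group (-OH) but the oxygen has H1, not H0 bridging two carbons.
So the answer is (A).

A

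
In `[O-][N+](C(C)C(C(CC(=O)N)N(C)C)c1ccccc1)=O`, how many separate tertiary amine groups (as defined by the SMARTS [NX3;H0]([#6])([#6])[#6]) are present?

1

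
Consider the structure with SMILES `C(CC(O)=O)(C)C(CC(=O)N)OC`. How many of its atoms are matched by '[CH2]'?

2

The query [CH2] means: aliphatic carbon with exactly two hydrogens.
Check the 13 heavy atoms by environment: 2× C (H2) → match; 2× C (H1) → no; 2× C (H0) → no; 3× O (H0) → no; 1× N (H2) → no; 2× C (H3) → no; 1× O (H1) → no.
That gives 2 matching atoms.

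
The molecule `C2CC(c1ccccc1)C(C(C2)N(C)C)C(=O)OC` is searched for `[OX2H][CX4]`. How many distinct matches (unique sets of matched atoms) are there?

0

[OX2H][CX4] is the SMARTS for an aliphatic alcohol: a hydroxyl oxygen bound to an sp3 (X4) carbon.
No fragment in the molecule satisfies every constraint, giving 0 matches.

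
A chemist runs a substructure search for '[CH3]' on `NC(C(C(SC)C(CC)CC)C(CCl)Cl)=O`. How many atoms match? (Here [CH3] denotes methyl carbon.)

3

The query [CH3] means: aliphatic carbon with exactly three hydrogens.
Check the 16 heavy atoms by environment: 3× C (H2) → no; 4× C (H1) → no; 3× C (H3) → match; 1× C (H0) → no; 1× O (H0) → no; 1× N (H2) → no; 2× Cl (H0) → no; 1× S (H0) → no.
That gives 3 matching atoms.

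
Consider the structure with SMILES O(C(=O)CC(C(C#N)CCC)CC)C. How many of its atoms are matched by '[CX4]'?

The query [CX4] means: C with X4: aliphatic carbon with exactly 4 total connections (bonds + H).
Check the 14 heavy atoms by environment: 9× C (X4) → match; 1× C (X3) → no; 1× O (X1) → no; 1× O (X2) → no; 1× C (X2) → no; 1× N (X1) → no.
That gives 9 matching atoms.

9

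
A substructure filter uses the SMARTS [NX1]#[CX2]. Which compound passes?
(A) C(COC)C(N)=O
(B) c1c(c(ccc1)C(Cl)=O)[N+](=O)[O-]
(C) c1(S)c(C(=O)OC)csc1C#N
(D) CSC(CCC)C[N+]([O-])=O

C

[NX1]#[CX2] describes a nitrogen triple-bonded to a two-connected carbon (a nitrile).
(A) has a primary amide (-C(=O)NH2) but the nitrogen is NX3, not NX1.
(B) has a nitro group (-[N+](=O)[O-]) but there is no C#N triple bond.
(C) contains a nitrile (-C#N), which satisfies every atom and bond constraint.
(D) has a nitro group (-[N+](=O)[O-]) but there is no C#N triple bond.
So the answer is (C).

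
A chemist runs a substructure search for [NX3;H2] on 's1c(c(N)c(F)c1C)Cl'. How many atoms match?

The query [NX3;H2] means: aliphatic N with 3 total connections, two of them H — an -NH2 nitrogen (amine or amide).
Check the 9 heavy atoms by environment: 1× s (aromatic, H0, X2) → no; 4× c (aromatic, H0, X3) → no; 1× N (H2, X3) → match; 1× F (H0, X1) → no; 1× C (H3, X4) → no; 1× Cl (H0, X1) → no.
That gives 1 matching atom.

1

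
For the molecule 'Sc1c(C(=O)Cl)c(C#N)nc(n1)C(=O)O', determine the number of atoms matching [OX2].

Check the 15 heavy atoms by environment: 2× n (aromatic, X2) → no; 4× c (aromatic, X3) → no; 1× C (X2) → no; 1× N (X1) → no; 1× S (X2) → no; 2× C (X3) → no; 2× O (X1) → no; 1× Cl (X1) → no; 1× O (X2) → match.
That gives 1 matching atom.

1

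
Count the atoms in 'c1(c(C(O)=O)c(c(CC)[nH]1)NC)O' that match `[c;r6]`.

0

The query [c;r6] means: aromatic carbon that belongs to a six-membered ring.
Check the 13 heavy atoms by environment: 1× n (aromatic, in 5-ring) → no; 4× c (aromatic, in 5-ring) → no; 1× N (acyclic) → no; 4× C (acyclic) → no; 3× O (acyclic) → no.
No environment satisfies the query, so 0 matching atoms.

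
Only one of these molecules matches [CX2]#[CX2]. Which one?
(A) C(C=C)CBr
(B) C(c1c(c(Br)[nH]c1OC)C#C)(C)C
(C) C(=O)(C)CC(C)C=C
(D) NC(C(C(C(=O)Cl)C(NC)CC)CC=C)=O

B

[CX2]#[CX2] describes a carbon-carbon triple bond (an alkyne).
(A) has a vinyl group (-CH=CH2) but the C=C is a double bond; both carbons are CX3, not CX2.
(B) contains an ethynyl group (-C#CH), which satisfies every atom and bond constraint.
(C) has a vinyl group (-CH=CH2) but the C=C is a double bond; both carbons are CX3, not CX2.
(D) has a vinyl group (-CH=CH2) but the C=C is a double bond; both carbons are CX3, not CX2.
So the answer is (B).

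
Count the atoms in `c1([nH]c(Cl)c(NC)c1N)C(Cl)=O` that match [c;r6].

0

The query [c;r6] means: aromatic carbon that belongs to a six-membered ring.
Check the 12 heavy atoms by environment: 1× n (aromatic, in 5-ring) → no; 4× c (aromatic, in 5-ring) → no; 2× N (acyclic) → no; 2× C (acyclic) → no; 2× Cl (acyclic) → no; 1× O (acyclic) → no.
No environment satisfies the query, so 0 matching atoms.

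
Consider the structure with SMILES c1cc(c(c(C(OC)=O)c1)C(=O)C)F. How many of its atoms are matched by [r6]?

6

Check the 14 heavy atoms by environment: 6× c (aromatic, in 6-ring) → match; 4× C (acyclic) → no; 3× O (acyclic) → no; 1× F (acyclic) → no.
That gives 6 matching atoms.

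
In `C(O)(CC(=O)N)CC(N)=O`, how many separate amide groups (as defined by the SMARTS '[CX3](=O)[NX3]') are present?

[CX3](=O)[NX3] is the SMARTS for an amide: a carbonyl carbon bonded to a trivalent nitrogen.
The molecule carries 2 separate instances of a primary amide (-C(=O)NH2) meeting every constraint; each maps to a distinct set of atoms, giving 2 matches.

2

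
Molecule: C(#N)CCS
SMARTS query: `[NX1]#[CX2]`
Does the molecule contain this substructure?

Yes

The pattern [NX1]#[CX2] describes a nitrogen triple-bonded to a two-connected carbon — a nitrile.
The molecule carries a nitrile (-C#N), whose atoms satisfy every constraint of the query, so the pattern matches.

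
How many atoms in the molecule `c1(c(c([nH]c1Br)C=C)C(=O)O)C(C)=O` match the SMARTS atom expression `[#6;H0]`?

6

Check the 14 heavy atoms by environment: 1× n (aromatic, H1) → no; 4× c (aromatic, H0) → match; 2× C (H0) → match; 2× O (H0) → no; 1× O (H1) → no; 1× Br (H0) → no; 1× C (H3) → no; 1× C (H1) → no; 1× C (H2) → no.
Summing the matching environments: 4 + 2 = 6 matching atoms.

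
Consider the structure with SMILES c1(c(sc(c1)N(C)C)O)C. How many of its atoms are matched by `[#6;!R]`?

3

Check the 10 heavy atoms by environment: 1× s (aromatic, in 5-ring) → no; 4× c (aromatic, in 5-ring) → no; 1× N (acyclic) → no; 3× C (acyclic) → match; 1× O (acyclic) → no.
That gives 3 matching atoms.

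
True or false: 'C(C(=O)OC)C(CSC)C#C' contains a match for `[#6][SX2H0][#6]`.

True

The pattern [#6][SX2H0][#6] describes an aliphatic sulfur bridging two carbons with no H on the sulfur — a thioether.
The molecule carries a methylthio ether (-SCH3), whose atoms satisfy every constraint of the query, so the pattern matches.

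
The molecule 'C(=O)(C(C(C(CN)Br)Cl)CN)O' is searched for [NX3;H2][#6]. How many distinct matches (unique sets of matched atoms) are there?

2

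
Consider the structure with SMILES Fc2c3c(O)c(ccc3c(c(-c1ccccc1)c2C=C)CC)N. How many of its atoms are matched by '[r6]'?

16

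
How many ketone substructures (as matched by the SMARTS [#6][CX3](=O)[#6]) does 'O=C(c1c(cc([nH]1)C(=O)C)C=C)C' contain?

2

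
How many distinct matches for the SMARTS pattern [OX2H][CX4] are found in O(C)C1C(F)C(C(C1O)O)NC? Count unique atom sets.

[OX2H][CX4] is the SMARTS for an aliphatic alcohol: a hydroxyl oxygen bound to an sp3 (X4) carbon.
The molecule carries 2 separate instances of a hydroxyl group (-OH) meeting every constraint; each maps to a distinct set of atoms, giving 2 matches.

2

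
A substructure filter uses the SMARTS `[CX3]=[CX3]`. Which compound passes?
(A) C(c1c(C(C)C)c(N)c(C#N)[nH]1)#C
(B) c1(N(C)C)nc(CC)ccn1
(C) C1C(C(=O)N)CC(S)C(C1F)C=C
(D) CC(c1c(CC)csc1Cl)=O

C

[CX3]=[CX3] describes a non-aromatic C=C double bond between two sp2 carbons (an alkene).
(A) has an ethynyl group (-C#CH) but the C-C bond is a triple bond, not a double bond.
(B) has an ethyl group (-CH2CH3) but its C-C bond is a single bond between CX4 carbons, not CX3=CX3.
(C) contains a vinyl group (-CH=CH2), which satisfies every atom and bond constraint.
(D) has an ethyl group (-CH2CH3) but its C-C bond is a single bond between CX4 carbons, not CX3=CX3.
So the answer is (C).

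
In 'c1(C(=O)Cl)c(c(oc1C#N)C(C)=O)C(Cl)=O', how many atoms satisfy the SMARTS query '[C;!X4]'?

4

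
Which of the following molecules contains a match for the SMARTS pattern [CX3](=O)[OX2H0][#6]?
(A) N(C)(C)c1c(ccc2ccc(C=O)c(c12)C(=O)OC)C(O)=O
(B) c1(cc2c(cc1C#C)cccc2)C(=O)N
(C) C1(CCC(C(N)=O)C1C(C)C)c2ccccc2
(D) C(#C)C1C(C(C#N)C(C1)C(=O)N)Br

A

[CX3](=O)[OX2H0][#6] describes a carbonyl carbon bonded to an oxygen that is itself bonded to carbon (no H on that O) (an ester).
(A) contains a methyl-ester group (-C(=O)OCH3), which satisfies every atom and bond constraint.
(B) has a primary amide (-C(=O)NH2) but the carbonyl is bonded to N, not to an O-C linkage.
(C) has a primary amide (-C(=O)NH2) but the carbonyl is bonded to N, not to an O-C linkage.
(D) has a primary amide (-C(=O)NH2) but the carbonyl is bonded to N, not to an O-C linkage.
So the answer is (A).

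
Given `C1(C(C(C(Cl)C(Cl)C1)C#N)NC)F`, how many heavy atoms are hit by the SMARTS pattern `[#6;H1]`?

5

The query [#6;H1] means: any carbon bearing exactly one hydrogen.
Check the 13 heavy atoms by environment: 1× C (H2) → no; 5× C (H1) → match; 2× Cl (H0) → no; 1× F (H0) → no; 1× C (H0) → no; 1× N (H0) → no; 1× N (H1) → no; 1× C (H3) → no.
That gives 5 matching atoms.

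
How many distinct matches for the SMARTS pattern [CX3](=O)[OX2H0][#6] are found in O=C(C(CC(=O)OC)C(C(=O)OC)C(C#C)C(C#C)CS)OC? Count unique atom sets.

3

[CX3](=O)[OX2H0][#6] is the SMARTS for an ester: a carbonyl carbon bonded to an oxygen that is itself bonded to carbon (no H on that O).
The molecule carries 3 separate instances of a methyl-ester group (-C(=O)OCH3) meeting every constraint; each maps to a distinct set of atoms, giving 3 matches.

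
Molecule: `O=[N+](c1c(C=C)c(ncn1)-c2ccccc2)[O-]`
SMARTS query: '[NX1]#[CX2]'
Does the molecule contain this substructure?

The pattern [NX1]#[CX2] describes a nitrogen triple-bonded to a two-connected carbon — a nitrile.
The closest candidate here is a nitro group (-[N+](=O)[O-]), but there is no C#N triple bond. No other fragment satisfies the full query, so there is no match.

No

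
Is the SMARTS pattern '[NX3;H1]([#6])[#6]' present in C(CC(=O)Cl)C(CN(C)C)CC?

No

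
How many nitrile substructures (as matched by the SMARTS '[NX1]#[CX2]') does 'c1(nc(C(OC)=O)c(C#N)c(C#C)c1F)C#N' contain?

2

[NX1]#[CX2] is the SMARTS for a nitrile: a nitrogen triple-bonded to a two-connected carbon.
The molecule carries 2 separate instances of a nitrile (-C#N) meeting every constraint; each maps to a distinct set of atoms, giving 2 matches.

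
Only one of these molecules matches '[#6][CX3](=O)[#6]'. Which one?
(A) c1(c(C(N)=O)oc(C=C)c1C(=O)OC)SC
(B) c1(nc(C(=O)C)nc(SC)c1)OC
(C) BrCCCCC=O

B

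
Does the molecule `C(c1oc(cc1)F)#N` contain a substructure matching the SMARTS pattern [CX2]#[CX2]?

The pattern [CX2]#[CX2] describes a carbon-carbon triple bond — an alkyne.
The closest candidate here is a nitrile (-C#N), but the triple bond is C#N, not C#C. No other fragment satisfies the full query, so there is no match.

No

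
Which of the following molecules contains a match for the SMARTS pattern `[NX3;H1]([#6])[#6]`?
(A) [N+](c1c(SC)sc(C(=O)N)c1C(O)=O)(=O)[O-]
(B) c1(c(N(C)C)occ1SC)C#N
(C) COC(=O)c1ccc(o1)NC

C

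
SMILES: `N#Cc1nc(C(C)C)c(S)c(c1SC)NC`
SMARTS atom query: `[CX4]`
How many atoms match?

Check the 16 heavy atoms by environment: 1× n (aromatic, X2) → no; 5× c (aromatic, X3) → no; 1× N (X3) → no; 5× C (X4) → match; 1× C (X2) → no; 1× N (X1) → no; 2× S (X2) → no.
That gives 5 matching atoms.

5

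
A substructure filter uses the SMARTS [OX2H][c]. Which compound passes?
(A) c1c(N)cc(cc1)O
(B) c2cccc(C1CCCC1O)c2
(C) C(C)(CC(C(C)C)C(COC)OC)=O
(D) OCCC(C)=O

A

[OX2H][c] describes a hydroxyl oxygen attached to an aromatic carbon (a phenol).
(A) contains a hydroxyl group (-OH), which satisfies every atom and bond constraint.
(B) has a hydroxyl group (-OH) but the -OH is on an aliphatic carbon, not an aromatic c.
(C) has a methoxy ether (-OCH3) but the oxygen has H0, not H1.
(D) has a hydroxyl group (-OH) but the -OH is on an aliphatic carbon, not an aromatic c.
So the answer is (A).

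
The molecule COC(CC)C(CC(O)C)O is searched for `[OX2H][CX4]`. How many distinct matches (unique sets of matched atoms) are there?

[OX2H][CX4] is the SMARTS for an aliphatic alcohol: a hydroxyl oxygen bound to an sp3 (X4) carbon.
The molecule carries 2 separate instances of a hydroxyl group (-OH) meeting every constraint; each maps to a distinct set of atoms, giving 2 matches.

2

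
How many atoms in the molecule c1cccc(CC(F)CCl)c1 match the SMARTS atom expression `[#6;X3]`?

6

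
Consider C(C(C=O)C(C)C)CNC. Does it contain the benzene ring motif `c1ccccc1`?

The pattern c1ccccc1 describes six aromatic carbons in a ring — a benzene ring.
The closest candidate here is a methyl group (-CH3), but no six-membered all-carbon aromatic ring is present. No other fragment satisfies the full query, so there is no match.

No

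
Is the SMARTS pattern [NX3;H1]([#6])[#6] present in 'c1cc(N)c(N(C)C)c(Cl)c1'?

No

The pattern [NX3;H1]([#6])[#6] describes a trivalent nitrogen with one H, bonded to two carbons — a secondary amine.
The closest candidate here is a primary amino group (-NH2), but the nitrogen has H2 and only one carbon neighbour. No other fragment satisfies the full query, so there is no match.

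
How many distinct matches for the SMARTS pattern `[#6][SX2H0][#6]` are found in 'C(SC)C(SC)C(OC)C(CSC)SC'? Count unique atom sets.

4

[#6][SX2H0][#6] is the SMARTS for a thioether: an aliphatic sulfur bridging two carbons with no H on the sulfur.
The molecule carries 4 separate instances of a methylthio ether (-SCH3) meeting every constraint; each maps to a distinct set of atoms, giving 4 matches.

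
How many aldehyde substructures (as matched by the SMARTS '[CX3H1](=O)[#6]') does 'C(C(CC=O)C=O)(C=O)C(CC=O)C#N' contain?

[CX3H1](=O)[#6] is the SMARTS for an aldehyde: an sp2 carbon with one H, double-bonded to O and single-bonded to carbon.
The molecule carries 4 separate instances of an aldehyde (-CHO) meeting every constraint; each maps to a distinct set of atoms, giving 4 matches.

4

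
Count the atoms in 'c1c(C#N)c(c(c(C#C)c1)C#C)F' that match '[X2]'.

5

The query [X2] means: any atom with exactly two total connections (bonds + H).
Check the 13 heavy atoms by environment: 6× c (aromatic, X3) → no; 5× C (X2) → match; 1× F (X1) → no; 1× N (X1) → no.
That gives 5 matching atoms.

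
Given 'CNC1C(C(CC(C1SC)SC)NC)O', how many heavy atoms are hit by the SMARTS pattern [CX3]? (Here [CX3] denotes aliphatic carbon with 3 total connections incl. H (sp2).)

0

The query [CX3] means: C with X3: aliphatic carbon with exactly 3 total connections.
Check the 15 heavy atoms by environment: 10× C (X4) → no; 2× N (X3) → no; 2× S (X2) → no; 1× O (X2) → no.
No environment satisfies the query, so 0 matching atoms.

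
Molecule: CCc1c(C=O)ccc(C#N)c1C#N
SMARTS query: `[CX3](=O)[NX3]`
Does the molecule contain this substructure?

The pattern [CX3](=O)[NX3] describes a carbonyl carbon bonded to a trivalent nitrogen — an amide.
The closest candidate here is a nitrile (-C#N), but the nitrile N is NX1 (triple-bonded), not NX3. No other fragment satisfies the full query, so there is no match.

No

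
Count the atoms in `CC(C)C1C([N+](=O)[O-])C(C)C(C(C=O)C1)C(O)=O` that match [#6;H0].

1

Check the 18 heavy atoms by environment: 7× C (H1) → no; 1× C (H2) → no; 3× C (H3) → no; 1× C (H0) → match; 3× O (H0) → no; 1× O (H1) → no; 1× N (charge +1, H0) → no; 1× O (charge -1, H0) → no.
That gives 1 matching atom.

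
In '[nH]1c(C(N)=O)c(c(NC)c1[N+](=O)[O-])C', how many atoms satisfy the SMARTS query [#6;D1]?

2

The query [#6;D1] means: carbon bonded to exactly one heavy atom.
Check the 14 heavy atoms by environment: 1× n (aromatic, D2) → no; 4× c (aromatic, D3) → no; 1× N (D2) → no; 2× C (D1) → match; 1× C (D3) → no; 2× O (D1) → no; 1× N (D1) → no; 1× N (charge +1, D3) → no; 1× O (charge -1, D1) → no.
That gives 2 matching atoms.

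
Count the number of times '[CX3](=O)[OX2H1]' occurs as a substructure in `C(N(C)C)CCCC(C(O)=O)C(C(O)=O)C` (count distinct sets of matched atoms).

2

[CX3](=O)[OX2H1] is the SMARTS for a carboxylic acid: an sp2 carbon double-bonded to O and single-bonded to an -OH oxygen.
The molecule carries 2 separate instances of a carboxylic acid group (-C(=O)OH) meeting every constraint; each maps to a distinct set of atoms, giving 2 matches.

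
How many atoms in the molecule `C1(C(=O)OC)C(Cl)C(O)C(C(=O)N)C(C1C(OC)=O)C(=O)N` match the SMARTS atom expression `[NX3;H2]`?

2

The query [NX3;H2] means: aliphatic N with 3 total connections, two of them H — an -NH2 nitrogen (amine or amide).
Check the 22 heavy atoms by environment: 6× C (H1, X4) → no; 4× C (H0, X3) → no; 4× O (H0, X1) → no; 2× N (H2, X3) → match; 2× O (H0, X2) → no; 2× C (H3, X4) → no; 1× O (H1, X2) → no; 1× Cl (H0, X1) → no.
That gives 2 matching atoms.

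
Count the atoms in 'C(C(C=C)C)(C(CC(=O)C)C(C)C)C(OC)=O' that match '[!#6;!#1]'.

3

The query [!#6;!#1] means: not carbon and not hydrogen — any heteroatom.
Check the 17 heavy atoms by environment: 14× C → no; 3× O → match.
That gives 3 matching atoms.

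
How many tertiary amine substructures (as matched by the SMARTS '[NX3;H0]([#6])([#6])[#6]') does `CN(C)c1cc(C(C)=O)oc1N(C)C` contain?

2

[NX3;H0]([#6])([#6])[#6] is the SMARTS for a tertiary amine: a trivalent nitrogen with no H, bonded to three carbons.
The molecule carries 2 separate instances of a dimethylamino group (-N(CH3)2) meeting every constraint; each maps to a distinct set of atoms, giving 2 matches.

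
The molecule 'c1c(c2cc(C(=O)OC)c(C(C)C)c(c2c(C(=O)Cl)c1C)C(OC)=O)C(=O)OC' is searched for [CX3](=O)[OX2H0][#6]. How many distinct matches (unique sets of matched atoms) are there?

[CX3](=O)[OX2H0][#6] is the SMARTS for an ester: a carbonyl carbon bonded to an oxygen that is itself bonded to carbon (no H on that O).
The molecule carries 3 separate instances of a methyl-ester group (-C(=O)OCH3) meeting every constraint; each maps to a distinct set of atoms, giving 3 matches.

3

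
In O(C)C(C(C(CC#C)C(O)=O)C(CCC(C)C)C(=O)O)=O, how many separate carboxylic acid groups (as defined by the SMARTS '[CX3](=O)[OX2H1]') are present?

[CX3](=O)[OX2H1] is the SMARTS for a carboxylic acid: an sp2 carbon double-bonded to O and single-bonded to an -OH oxygen.
The molecule carries 2 separate instances of a carboxylic acid group (-C(=O)OH) meeting every constraint; each maps to a distinct set of atoms, giving 2 matches.

2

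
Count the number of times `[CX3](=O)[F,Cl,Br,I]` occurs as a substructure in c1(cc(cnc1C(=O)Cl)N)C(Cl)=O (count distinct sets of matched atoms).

[CX3](=O)[F,Cl,Br,I] is the SMARTS for an acyl halide: a carbonyl carbon bonded to a halogen.
The molecule carries 2 separate instances of an acyl chloride (-C(=O)Cl) meeting every constraint; each maps to a distinct set of atoms, giving 2 matches.

2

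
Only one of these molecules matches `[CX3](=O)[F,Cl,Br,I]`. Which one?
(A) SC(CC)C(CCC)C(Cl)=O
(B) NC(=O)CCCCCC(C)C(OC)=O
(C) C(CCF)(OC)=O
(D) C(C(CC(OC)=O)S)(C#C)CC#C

A

[CX3](=O)[F,Cl,Br,I] describes a carbonyl carbon bonded to a halogen (an acyl halide).
(A) contains an acyl chloride (-C(=O)Cl), which satisfies every atom and bond constraint.
(B) has a methyl-ester group (-C(=O)OCH3) but the carbonyl is bonded to -O-C, not to a halogen.
(C) has a methyl-ester group (-C(=O)OCH3) but the carbonyl is bonded to -O-C, not to a halogen.
(D) has a methyl-ester group (-C(=O)OCH3) but the carbonyl is bonded to -O-C, not to a halogen.
So the answer is (A).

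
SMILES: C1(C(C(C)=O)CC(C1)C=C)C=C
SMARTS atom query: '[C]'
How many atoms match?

The query [C] means: uppercase C matches aliphatic (non-aromatic) carbon only.
Check the 12 heavy atoms by environment: 11× C → match; 1× O → no.
That gives 11 matching atoms.

11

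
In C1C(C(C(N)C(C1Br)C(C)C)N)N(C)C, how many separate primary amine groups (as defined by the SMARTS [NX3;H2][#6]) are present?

2

[NX3;H2][#6] is the SMARTS for a primary amine: a trivalent nitrogen with two H attached to carbon.
The molecule carries 2 separate instances of a primary amino group (-NH2) meeting every constraint; each maps to a distinct set of atoms, giving 2 matches.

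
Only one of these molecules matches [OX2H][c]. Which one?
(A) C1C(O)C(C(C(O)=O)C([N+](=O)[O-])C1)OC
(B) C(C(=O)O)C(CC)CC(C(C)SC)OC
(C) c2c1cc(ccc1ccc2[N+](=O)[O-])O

[OX2H][c] describes a hydroxyl oxygen attached to an aromatic carbon (a phenol).
(A) has a hydroxyl group (-OH) but the -OH is on an aliphatic carbon, not an aromatic c.
(B) has a methoxy ether (-OCH3) but the oxygen has H0, not H1.
(C) contains a hydroxyl group (-OH), which satisfies every atom and bond constraint.
So the answer is (C).

C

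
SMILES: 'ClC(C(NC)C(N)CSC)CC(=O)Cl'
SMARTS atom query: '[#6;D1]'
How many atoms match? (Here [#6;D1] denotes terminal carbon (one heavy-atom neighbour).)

2

The query [#6;D1] means: carbon bonded to exactly one heavy atom.
Check the 14 heavy atoms by environment: 2× C (D2) → no; 4× C (D3) → no; 2× Cl (D1) → no; 1× O (D1) → no; 1× N (D2) → no; 2× C (D1) → match; 1× N (D1) → no; 1× S (D2) → no.
That gives 2 matching atoms.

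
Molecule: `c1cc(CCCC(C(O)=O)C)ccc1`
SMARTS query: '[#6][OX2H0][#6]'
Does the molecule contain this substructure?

The pattern [#6][OX2H0][#6] describes an aliphatic oxygen bridging two carbons with no H on the oxygen — an ether.
The closest candidate here is a carboxylic acid group (-C(=O)OH), but the -OH oxygen has H1; the =O is OX1, not OX2. No other fragment satisfies the full query, so there is no match.

No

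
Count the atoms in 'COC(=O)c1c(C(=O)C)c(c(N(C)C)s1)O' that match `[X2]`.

The query [X2] means: any atom with exactly two total connections (bonds + H).
Check the 16 heavy atoms by environment: 1× s (aromatic, X2) → match; 4× c (aromatic, X3) → no; 2× C (X3) → no; 2× O (X1) → no; 4× C (X4) → no; 1× N (X3) → no; 2× O (X2) → match.
Summing the matching environments: 1 + 2 = 3 matching atoms.

3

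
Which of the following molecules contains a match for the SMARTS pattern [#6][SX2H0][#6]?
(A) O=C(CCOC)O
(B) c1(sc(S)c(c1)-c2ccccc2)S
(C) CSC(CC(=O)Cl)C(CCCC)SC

C

[#6][SX2H0][#6] describes an aliphatic sulfur bridging two carbons with no H on the sulfur (a thioether).
(A) has a methoxy ether (-OCH3) but the bridging atom is O, not S.
(B) has a thiol (-SH) but the sulfur has H1, not H0 bridging two carbons.
(C) contains a methylthio ether (-SCH3), which satisfies every atom and bond constraint.
So the answer is (C).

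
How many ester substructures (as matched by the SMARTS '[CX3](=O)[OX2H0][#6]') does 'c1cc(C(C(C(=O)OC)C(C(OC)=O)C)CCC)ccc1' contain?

2

[CX3](=O)[OX2H0][#6] is the SMARTS for an ester: a carbonyl carbon bonded to an oxygen that is itself bonded to carbon (no H on that O).
The molecule carries 2 separate instances of a methyl-ester group (-C(=O)OCH3) meeting every constraint; each maps to a distinct set of atoms, giving 2 matches.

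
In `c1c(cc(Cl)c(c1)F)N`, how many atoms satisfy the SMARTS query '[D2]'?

3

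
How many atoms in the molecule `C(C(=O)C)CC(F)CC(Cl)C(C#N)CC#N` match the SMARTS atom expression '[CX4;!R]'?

The query [CX4;!R] means: aliphatic carbon with four total connections, not in a ring.
Check the 16 heavy atoms by environment: 8× C (X4, acyclic) → match; 2× C (X2, acyclic) → no; 2× N (X1, acyclic) → no; 1× Cl (X1, acyclic) → no; 1× F (X1, acyclic) → no; 1× C (X3, acyclic) → no; 1× O (X1, acyclic) → no.
That gives 8 matching atoms.

8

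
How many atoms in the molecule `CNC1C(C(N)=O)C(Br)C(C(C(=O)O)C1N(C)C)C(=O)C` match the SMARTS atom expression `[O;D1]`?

4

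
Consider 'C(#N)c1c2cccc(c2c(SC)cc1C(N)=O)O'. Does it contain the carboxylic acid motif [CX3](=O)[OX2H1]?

No

The pattern [CX3](=O)[OX2H1] describes an sp2 carbon double-bonded to O and single-bonded to an -OH oxygen — a carboxylic acid.
The closest candidate here is a primary amide (-C(=O)NH2), but the carbonyl is bonded to N, not to an -OH oxygen. No other fragment satisfies the full query, so there is no match.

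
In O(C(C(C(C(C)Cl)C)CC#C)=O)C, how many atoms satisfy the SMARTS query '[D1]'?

6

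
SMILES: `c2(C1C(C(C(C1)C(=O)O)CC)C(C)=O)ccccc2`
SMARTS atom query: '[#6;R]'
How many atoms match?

11

The query [#6;R] means: carbon that is part of a ring.
Check the 19 heavy atoms by environment: 5× C (in 5-ring) → match; 6× c (aromatic, in 6-ring) → match; 5× C (acyclic) → no; 3× O (acyclic) → no.
Summing the matching environments: 5 + 6 = 11 matching atoms.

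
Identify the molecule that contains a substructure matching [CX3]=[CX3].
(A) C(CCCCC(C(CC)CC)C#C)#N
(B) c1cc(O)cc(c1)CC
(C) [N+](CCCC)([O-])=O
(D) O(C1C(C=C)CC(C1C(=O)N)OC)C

D

[CX3]=[CX3] describes a non-aromatic C=C double bond between two sp2 carbons (an alkene).
(A) has an ethynyl group (-C#CH) but the C-C bond is a triple bond, not a double bond.
(B) has an ethyl group (-CH2CH3) but its C-C bond is a single bond between CX4 carbons, not CX3=CX3.
(C) has an ethyl group (-CH2CH3) but its C-C bond is a single bond between CX4 carbons, not CX3=CX3.
(D) contains a vinyl group (-CH=CH2), which satisfies every atom and bond constraint.
So the answer is (D).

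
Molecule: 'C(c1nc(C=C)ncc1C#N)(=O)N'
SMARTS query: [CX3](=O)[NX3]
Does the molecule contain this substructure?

Yes

The pattern [CX3](=O)[NX3] describes a carbonyl carbon bonded to a trivalent nitrogen — an amide.
The molecule carries a primary amide (-C(=O)NH2), whose atoms satisfy every constraint of the query, so the pattern matches.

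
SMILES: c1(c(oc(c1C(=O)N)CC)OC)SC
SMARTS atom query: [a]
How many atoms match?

Check the 14 heavy atoms by environment: 1× o (aromatic) → match; 4× c (aromatic) → match; 5× C → no; 2× O → no; 1× N → no; 1× S → no.
Summing the matching environments: 1 + 4 = 5 matching atoms.

5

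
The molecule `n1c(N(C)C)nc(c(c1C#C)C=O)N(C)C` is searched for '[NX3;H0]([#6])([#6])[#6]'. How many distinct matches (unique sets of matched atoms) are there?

2

[NX3;H0]([#6])([#6])[#6] is the SMARTS for a tertiary amine: a trivalent nitrogen with no H, bonded to three carbons.
The molecule carries 2 separate instances of a dimethylamino group (-N(CH3)2) meeting every constraint; each maps to a distinct set of atoms, giving 2 matches.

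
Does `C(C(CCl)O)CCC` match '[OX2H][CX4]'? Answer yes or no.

The pattern [OX2H][CX4] describes a hydroxyl oxygen bound to an sp3 (X4) carbon — an aliphatic alcohol.
The molecule carries a hydroxyl group (-OH), whose atoms satisfy every constraint of the query, so the pattern matches.

Yes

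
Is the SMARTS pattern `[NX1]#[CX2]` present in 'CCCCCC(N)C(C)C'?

The pattern [NX1]#[CX2] describes a nitrogen triple-bonded to a two-connected carbon — a nitrile.
The closest candidate here is a primary amino group (-NH2), but the nitrogen is NX3 (three connections), not NX1 triple-bonded. No other fragment satisfies the full query, so there is no match.

No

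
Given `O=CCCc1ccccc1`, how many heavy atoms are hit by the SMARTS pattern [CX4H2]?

2

The query [CX4H2] means: sp3 carbon (X4) with exactly two hydrogens.
Check the 10 heavy atoms by environment: 2× C (H2, X4) → match; 1× C (H1, X3) → no; 1× O (H0, X1) → no; 1× c (aromatic, H0, X3) → no; 5× c (aromatic, H1, X3) → no.
That gives 2 matching atoms.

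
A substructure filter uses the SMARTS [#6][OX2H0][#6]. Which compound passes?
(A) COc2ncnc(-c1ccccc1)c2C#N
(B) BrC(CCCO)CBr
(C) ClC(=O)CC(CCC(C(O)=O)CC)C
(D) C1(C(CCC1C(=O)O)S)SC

A

[#6][OX2H0][#6] describes an aliphatic oxygen bridging two carbons with no H on the oxygen (an ether).
(A) contains a methoxy ether (-OCH3), which satisfies every atom and bond constraint.
(B) has a hydroxyl group (-OH) but the oxygen has H1, not H0 bridging two carbons.
(C) has a carboxylic acid group (-C(=O)OH) but the -OH oxygen has H1; the =O is OX1, not OX2.
(D) has a carboxylic acid group (-C(=O)OH) but the -OH oxygen has H1; the =O is OX1, not OX2.
So the answer is (A).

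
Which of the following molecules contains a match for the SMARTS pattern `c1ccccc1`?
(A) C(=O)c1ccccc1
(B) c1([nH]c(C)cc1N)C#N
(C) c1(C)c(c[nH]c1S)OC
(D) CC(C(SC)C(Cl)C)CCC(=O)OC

c1ccccc1 describes six aromatic carbons in a ring (a benzene ring).
(A) contains the required atom environment, so the pattern matches.
(B) has a methyl group (-CH3) but no six-membered all-carbon aromatic ring is present.
(C) has a methyl group (-CH3) but no six-membered all-carbon aromatic ring is present.
(D) has a methyl group (-CH3) but no six-membered all-carbon aromatic ring is present.
So the answer is (A).

A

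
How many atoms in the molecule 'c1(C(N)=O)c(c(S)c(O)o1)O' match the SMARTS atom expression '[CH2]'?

Check the 11 heavy atoms by environment: 1× o (aromatic, H0) → no; 4× c (aromatic, H0) → no; 2× O (H1) → no; 1× S (H1) → no; 1× C (H0) → no; 1× O (H0) → no; 1× N (H2) → no.
No environment satisfies the query, so 0 matching atoms.

0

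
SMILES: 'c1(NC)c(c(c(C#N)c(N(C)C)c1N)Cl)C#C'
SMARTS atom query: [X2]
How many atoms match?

3

The query [X2] means: any atom with exactly two total connections (bonds + H).
Check the 17 heavy atoms by environment: 6× c (aromatic, X3) → no; 3× C (X2) → match; 3× N (X3) → no; 3× C (X4) → no; 1× N (X1) → no; 1× Cl (X1) → no.
That gives 3 matching atoms.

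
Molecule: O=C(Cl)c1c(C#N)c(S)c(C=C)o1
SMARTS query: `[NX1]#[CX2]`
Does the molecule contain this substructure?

Yes

The pattern [NX1]#[CX2] describes a nitrogen triple-bonded to a two-connected carbon — a nitrile.
The molecule carries a nitrile (-C#N), whose atoms satisfy every constraint of the query, so the pattern matches.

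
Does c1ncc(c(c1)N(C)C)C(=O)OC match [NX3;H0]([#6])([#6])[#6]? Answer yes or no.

Yes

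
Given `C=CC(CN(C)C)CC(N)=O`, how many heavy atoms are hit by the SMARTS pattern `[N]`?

Check the 11 heavy atoms by environment: 8× C → no; 1× O → no; 2× N → match.
That gives 2 matching atoms.

2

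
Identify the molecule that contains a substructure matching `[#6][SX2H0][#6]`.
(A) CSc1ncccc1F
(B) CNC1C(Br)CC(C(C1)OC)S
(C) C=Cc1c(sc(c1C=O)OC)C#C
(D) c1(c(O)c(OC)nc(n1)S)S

A

[#6][SX2H0][#6] describes an aliphatic sulfur bridging two carbons with no H on the sulfur (a thioether).
(A) contains a methylthio ether (-SCH3), which satisfies every atom and bond constraint.
(B) has a methoxy ether (-OCH3) but the bridging atom is O, not S.
(C) has a methoxy ether (-OCH3) but the bridging atom is O, not S.
(D) has a methoxy ether (-OCH3) but the bridging atom is O, not S.
So the answer is (A).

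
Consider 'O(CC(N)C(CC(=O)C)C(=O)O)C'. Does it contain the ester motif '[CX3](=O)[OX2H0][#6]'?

No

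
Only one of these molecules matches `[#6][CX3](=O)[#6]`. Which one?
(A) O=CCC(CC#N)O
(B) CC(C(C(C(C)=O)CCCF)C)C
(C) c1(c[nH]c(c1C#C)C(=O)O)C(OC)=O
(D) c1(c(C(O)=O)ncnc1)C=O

[#6][CX3](=O)[#6] describes a carbonyl carbon (no H) flanked by two carbons (a ketone).
(A) has an aldehyde (-CHO) but the carbonyl carbon has H1, so it is not flanked by two carbons.
(B) contains an acetyl/ketone group (-C(=O)CH3), which satisfies every atom and bond constraint.
(C) has a carboxylic acid group (-C(=O)OH) but one neighbour of the carbonyl carbon is O, not C.
(D) has a carboxylic acid group (-C(=O)OH) but one neighbour of the carbonyl carbon is O, not C.
So the answer is (B).

B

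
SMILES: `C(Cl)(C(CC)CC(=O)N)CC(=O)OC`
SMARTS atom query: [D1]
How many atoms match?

The query [D1] means: atom with exactly one heavy-atom neighbour (degree 1).
Check the 14 heavy atoms by environment: 3× C (D2) → no; 4× C (D3) → no; 2× C (D1) → match; 2× O (D1) → match; 1× N (D1) → match; 1× Cl (D1) → match; 1× O (D2) → no.
Summing the matching environments: 2 + 2 + 1 + 1 = 6 matching atoms.

6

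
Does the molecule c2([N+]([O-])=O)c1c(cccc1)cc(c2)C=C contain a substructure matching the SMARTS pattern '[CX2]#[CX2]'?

No

The pattern [CX2]#[CX2] describes a carbon-carbon triple bond — an alkyne.
The closest candidate here is a vinyl group (-CH=CH2), but the C=C is a double bond; both carbons are CX3, not CX2. No other fragment satisfies the full query, so there is no match.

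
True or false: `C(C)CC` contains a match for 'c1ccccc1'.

False

The pattern c1ccccc1 describes six aromatic carbons in a ring — a benzene ring.
The closest candidate here is a methyl group (-CH3), but no six-membered all-carbon aromatic ring is present. No other fragment satisfies the full query, so there is no match.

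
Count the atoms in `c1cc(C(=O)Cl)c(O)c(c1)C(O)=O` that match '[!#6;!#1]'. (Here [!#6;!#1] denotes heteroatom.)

The query [!#6;!#1] means: not carbon and not hydrogen — any heteroatom.
Check the 13 heavy atoms by environment: 6× c (aromatic) → no; 2× C → no; 4× O → match; 1× Cl → match.
Summing the matching environments: 4 + 1 = 5 matching atoms.

5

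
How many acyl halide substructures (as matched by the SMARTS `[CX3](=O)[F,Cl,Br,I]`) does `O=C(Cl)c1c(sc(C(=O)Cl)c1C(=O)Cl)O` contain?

[CX3](=O)[F,Cl,Br,I] is the SMARTS for an acyl halide: a carbonyl carbon bonded to a halogen.
The molecule carries 3 separate instances of an acyl chloride (-C(=O)Cl) meeting every constraint; each maps to a distinct set of atoms, giving 3 matches.

3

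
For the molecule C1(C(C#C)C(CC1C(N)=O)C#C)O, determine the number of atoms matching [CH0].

The query [CH0] means: aliphatic carbon with no attached hydrogen.
Check the 13 heavy atoms by environment: 1× C (H2) → no; 6× C (H1) → no; 3× C (H0) → match; 1× O (H0) → no; 1× N (H2) → no; 1× O (H1) → no.
That gives 3 matching atoms.

3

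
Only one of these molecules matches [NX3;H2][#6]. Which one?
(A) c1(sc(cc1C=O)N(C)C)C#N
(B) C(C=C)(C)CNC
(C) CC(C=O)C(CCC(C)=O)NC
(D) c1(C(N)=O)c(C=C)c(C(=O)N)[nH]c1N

D

[NX3;H2][#6] describes a trivalent nitrogen with two H attached to carbon (a primary amine).
(A) has a nitrile (-C#N) but the nitrogen is NX1 (triple-bonded), not NX3 with two H.
(B) has an N-methylamino group (-NHCH3) but the nitrogen bears two carbons and only one H (H1), not H2.
(C) has an N-methylamino group (-NHCH3) but the nitrogen bears two carbons and only one H (H1), not H2.
(D) contains a primary amino group (-NH2), which satisfies every atom and bond constraint.
So the answer is (D).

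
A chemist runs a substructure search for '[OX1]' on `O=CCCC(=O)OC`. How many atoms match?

2

The query [OX1] means: aliphatic oxygen with one total connection — typically a carbonyl =O or an oxide.
Check the 8 heavy atoms by environment: 3× C (X4) → no; 2× C (X3) → no; 2× O (X1) → match; 1× O (X2) → no.
That gives 2 matching atoms.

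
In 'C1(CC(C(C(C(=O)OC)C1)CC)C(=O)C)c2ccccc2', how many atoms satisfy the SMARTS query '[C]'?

Check the 21 heavy atoms by environment: 12× C → match; 6× c (aromatic) → no; 3× O → no.
That gives 12 matching atoms.

12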